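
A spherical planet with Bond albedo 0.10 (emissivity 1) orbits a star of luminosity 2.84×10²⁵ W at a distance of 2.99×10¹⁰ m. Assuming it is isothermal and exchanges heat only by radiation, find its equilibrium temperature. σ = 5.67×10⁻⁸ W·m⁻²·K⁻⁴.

T ≈ 316 K

First find the stellar flux at distance d: S = L/(4πd²) = 2.84×10²⁵/(4π·(2.99×10¹⁰)²) = 2528 W/m².
For an isothermal sphere, absorbed (1−a)S·πr² = emitted σ·4πr²·T⁴, so T⁴ = (1−a)S/(4σ).
T⁴ = 0.900·2528/(4·5.67×10⁻⁸) = 1.003×10¹⁰ K⁴.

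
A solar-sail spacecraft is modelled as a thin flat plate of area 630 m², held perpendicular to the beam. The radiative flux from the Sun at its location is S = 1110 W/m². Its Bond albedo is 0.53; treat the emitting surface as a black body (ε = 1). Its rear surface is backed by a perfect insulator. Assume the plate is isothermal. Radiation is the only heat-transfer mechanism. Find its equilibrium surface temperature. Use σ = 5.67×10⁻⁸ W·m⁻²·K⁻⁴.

At equilibrium, absorbed power = emitted power.
Absorbing cross-section = A = 630.0 m²; emitting surface = A = 630.0 m² (ratio 1).
(1−a)S·A_cross = εσ·A_surf·T⁴  ⇒  T⁴ = (1−a)S/(1σ).
T⁴ = 0.470·1110/(1·5.67×10⁻⁸) = 9.201×10⁹ K⁴.
T = (9.201×10⁹)^(1/4).

T ≈ 310 K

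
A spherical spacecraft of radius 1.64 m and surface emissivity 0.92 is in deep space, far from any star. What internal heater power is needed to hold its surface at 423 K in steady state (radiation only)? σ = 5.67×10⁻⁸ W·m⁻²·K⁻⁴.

P ≈ 56400 W

P = εσ·4πr²·T⁴.
4πr² = 33.80 m²; T⁴ = 3.202×10¹⁰ K⁴.
P = 0.92·5.67×10⁻⁸·33.80·3.202×10¹⁰.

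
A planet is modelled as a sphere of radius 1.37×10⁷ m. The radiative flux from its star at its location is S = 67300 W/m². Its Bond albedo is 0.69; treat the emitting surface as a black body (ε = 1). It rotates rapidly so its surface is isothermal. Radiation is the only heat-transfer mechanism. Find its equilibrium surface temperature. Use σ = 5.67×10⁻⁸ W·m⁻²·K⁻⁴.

T ≈ 551 K

At equilibrium, absorbed power = emitted power.
Absorbing cross-section = πr² = 5.896×10¹⁴ m²; emitting surface = 4πr² = 2.359×10¹⁵ m² (ratio 4).
(1−a)S·A_cross = εσ·A_surf·T⁴  ⇒  T⁴ = (1−a)S/(4σ).
T⁴ = 0.310·67300/(4·5.67×10⁻⁸) = 9.199×10¹⁰ K⁴.
T = (9.199×10¹⁰)^(1/4).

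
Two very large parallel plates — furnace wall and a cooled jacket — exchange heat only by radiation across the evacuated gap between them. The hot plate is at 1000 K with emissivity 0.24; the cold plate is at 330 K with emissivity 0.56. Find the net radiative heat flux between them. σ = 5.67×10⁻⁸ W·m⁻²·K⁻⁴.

q ≈ 11300 W/m²

For two infinite grey parallel plates, q = σ(T₁⁴ − T₂⁴)/(1/ε₁ + 1/ε₂ − 1).
T₁⁴ − T₂⁴ = 1.000×10¹² − 1.186×10¹⁰ = 9.881×10¹¹ K⁴.
1/ε₁ + 1/ε₂ − 1 = 4.167 + 1.786 − 1 = 4.952.
q = 5.67×10⁻⁸ × 9.881×10¹¹ / 4.952.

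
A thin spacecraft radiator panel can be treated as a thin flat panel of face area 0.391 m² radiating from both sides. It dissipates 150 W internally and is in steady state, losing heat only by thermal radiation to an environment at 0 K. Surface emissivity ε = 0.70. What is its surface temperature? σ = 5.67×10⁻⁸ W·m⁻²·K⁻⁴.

Steady state: internal power = radiated power, P = εσA T⁴.
Radiating area A = 2·0.391 = 0.7820 m².
T⁴ = P/(εσA) = 150/(0.70·5.67×10⁻⁸·0.7820) = 4.833×10⁹ K⁴.
T = (4.833×10⁹)^(1/4).

T ≈ 264 K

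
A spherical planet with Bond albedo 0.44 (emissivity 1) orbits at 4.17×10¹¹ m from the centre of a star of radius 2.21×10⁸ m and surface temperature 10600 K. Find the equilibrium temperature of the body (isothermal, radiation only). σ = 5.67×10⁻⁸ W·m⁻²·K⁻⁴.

The star's surface emits σT_*⁴; at distance d the flux is S = σT_*⁴(R_*/d)².
S = 5.67×10⁻⁸·(10600)⁴·(2.21×10⁸/4.17×10¹¹)² = 201.1 W/m².
For an isothermal sphere T⁴ = (1−a)S/(4σ) = 4.964×10⁸ K⁴.

T ≈ 149 K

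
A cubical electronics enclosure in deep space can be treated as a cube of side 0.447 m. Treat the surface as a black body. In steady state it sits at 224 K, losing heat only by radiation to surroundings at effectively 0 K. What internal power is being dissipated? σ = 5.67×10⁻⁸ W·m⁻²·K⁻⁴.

Steady state: P = εσA T⁴.
A = 6L² = 1.199 m²; T⁴ = (224)⁴ = 2.518×10⁹ K⁴.
P = 1.0 × 5.67×10⁻⁸ × 1.199 × 2.518×10⁹.

P ≈ 171 W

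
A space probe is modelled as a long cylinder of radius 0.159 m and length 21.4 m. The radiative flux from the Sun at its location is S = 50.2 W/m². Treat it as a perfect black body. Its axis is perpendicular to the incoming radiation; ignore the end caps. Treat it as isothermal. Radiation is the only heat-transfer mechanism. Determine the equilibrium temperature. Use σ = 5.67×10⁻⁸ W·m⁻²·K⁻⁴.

T ≈ 130 K

At equilibrium, absorbed power = emitted power.
Absorbing cross-section = 2rL = 6.805 m²; emitting surface = 2πrL = 21.38 m² (ratio π).
S·A_cross = εσ·A_surf·T⁴  ⇒  T⁴ = S/(πσ).
T⁴ = 1.00·50.2/(π·5.67×10⁻⁸) = 2.818×10⁸ K⁴.
T = (2.818×10⁸)^(1/4).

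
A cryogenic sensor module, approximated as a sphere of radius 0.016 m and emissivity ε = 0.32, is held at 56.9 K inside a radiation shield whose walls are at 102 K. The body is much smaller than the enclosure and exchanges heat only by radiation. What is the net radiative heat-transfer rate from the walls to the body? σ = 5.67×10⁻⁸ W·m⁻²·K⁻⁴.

P_net ≈ 0.00571 W

For a small grey body in a large enclosure: P_net = εσA(T_body⁴ − T_wall⁴).
A = 4πr² = 0.003217 m²; T_body⁴ − T_wall⁴ = 1.048×10⁷ − 1.082×10⁸ = -9.776×10⁷ K⁴.
|P_net| = 0.32·5.67×10⁻⁸·0.003217·9.776×10⁷.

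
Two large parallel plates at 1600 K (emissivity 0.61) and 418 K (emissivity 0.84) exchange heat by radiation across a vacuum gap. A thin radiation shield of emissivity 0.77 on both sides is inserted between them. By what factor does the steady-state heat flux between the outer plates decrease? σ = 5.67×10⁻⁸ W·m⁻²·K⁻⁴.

Without shield: q₀ = σΔ(T⁴)/(1/ε₁+1/ε₂−1) with denominator 1.830.
With shield the two gaps are in series; the resistances add: (1/ε₁+1/ε_s−1)+(1/ε_s+1/ε₂−1) = 1.938+1.489 = 3.427.
Heat-flux ratio q₀/q = 3.427/1.830.

factor ≈ 1.87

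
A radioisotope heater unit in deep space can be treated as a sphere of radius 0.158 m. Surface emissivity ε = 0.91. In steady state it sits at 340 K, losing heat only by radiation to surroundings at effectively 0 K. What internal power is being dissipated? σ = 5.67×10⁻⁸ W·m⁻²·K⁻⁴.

P ≈ 216 W

Steady state: P = εσA T⁴.
A = 4πr² = 0.3137 m²; T⁴ = (340)⁴ = 1.336×10¹⁰ K⁴.
P = 0.91 × 5.67×10⁻⁸ × 0.3137 × 1.336×10¹⁰.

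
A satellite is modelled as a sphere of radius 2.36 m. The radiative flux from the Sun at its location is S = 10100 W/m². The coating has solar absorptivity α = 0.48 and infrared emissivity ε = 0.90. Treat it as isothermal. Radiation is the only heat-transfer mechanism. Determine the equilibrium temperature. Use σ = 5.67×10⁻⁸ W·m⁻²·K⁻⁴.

At equilibrium, absorbed power = emitted power.
Absorbing cross-section = πr² = 17.50 m²; emitting surface = 4πr² = 69.99 m² (ratio 4).
αS·A_cross = εσ·A_surf·T⁴  ⇒  T⁴ = αS/(ε·4σ).
T⁴ = 0.480·10100/(0.90·4·5.67×10⁻⁸) = 2.375×10¹⁰ K⁴.
T = (2.375×10¹⁰)^(1/4).

T ≈ 393 K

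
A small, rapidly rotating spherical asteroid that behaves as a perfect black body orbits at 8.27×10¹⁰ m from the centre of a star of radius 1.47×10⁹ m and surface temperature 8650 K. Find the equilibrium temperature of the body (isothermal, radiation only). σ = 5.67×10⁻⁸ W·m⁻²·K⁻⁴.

The star's surface emits σT_*⁴; at distance d the flux is S = σT_*⁴(R_*/d)².
S = 5.67×10⁻⁸·(8650)⁴·(1.47×10⁹/8.27×10¹⁰)² = 1.003×10⁵ W/m².
For an isothermal sphere T⁴ = (1−a)S/(4σ) = 4.422×10¹¹ K⁴.

T ≈ 815 K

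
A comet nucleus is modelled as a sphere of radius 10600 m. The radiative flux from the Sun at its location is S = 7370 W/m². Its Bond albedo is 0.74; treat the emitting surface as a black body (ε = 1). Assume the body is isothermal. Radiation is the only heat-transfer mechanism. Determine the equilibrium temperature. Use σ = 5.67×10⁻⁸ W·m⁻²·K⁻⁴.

At equilibrium, absorbed power = emitted power.
Absorbing cross-section = πr² = 3.530×10⁸ m²; emitting surface = 4πr² = 1.412×10⁹ m² (ratio 4).
(1−a)S·A_cross = εσ·A_surf·T⁴  ⇒  T⁴ = (1−a)S/(4σ).
T⁴ = 0.260·7370/(4·5.67×10⁻⁸) = 8.449×10⁹ K⁴.
T = (8.449×10⁹)^(1/4).

T ≈ 303 K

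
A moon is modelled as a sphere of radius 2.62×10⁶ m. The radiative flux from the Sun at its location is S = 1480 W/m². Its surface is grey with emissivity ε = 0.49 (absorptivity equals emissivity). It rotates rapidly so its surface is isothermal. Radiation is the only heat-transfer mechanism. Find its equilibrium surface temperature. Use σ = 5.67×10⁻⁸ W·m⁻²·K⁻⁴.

At equilibrium, absorbed power = emitted power.
Absorbing cross-section = πr² = 2.157×10¹³ m²; emitting surface = 4πr² = 8.626×10¹³ m² (ratio 4).
εS·A_cross = εσ·A_surf·T⁴  ⇒  T⁴ = S/(4σ)   (ε cancels).
T⁴ = 1480/(4·5.67×10⁻⁸) = 6.526×10⁹ K⁴.
T = (6.526×10⁹)^(1/4).

T ≈ 284 K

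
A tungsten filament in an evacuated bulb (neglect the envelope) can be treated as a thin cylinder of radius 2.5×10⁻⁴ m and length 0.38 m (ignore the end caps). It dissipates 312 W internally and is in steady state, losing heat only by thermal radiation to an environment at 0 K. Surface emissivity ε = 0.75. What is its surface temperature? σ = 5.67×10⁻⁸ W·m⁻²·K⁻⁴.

Steady state: internal power = radiated power, P = εσA T⁴.
Radiating area A = 2πrL = 5.969×10⁻⁴ m².
T⁴ = P/(εσA) = 312/(0.75·5.67×10⁻⁸·5.969×10⁻⁴) = 1.229×10¹³ K⁴.
T = (1.229×10¹³)^(1/4).

T ≈ 1870 K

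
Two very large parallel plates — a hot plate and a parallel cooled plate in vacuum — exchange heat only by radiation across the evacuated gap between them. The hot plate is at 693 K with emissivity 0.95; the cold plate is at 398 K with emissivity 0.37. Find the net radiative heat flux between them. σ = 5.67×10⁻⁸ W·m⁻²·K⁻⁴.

q ≈ 4230 W/m²

For two infinite grey parallel plates, q = σ(T₁⁴ − T₂⁴)/(1/ε₁ + 1/ε₂ − 1).
T₁⁴ − T₂⁴ = 2.306×10¹¹ − 2.509×10¹⁰ = 2.055×10¹¹ K⁴.
1/ε₁ + 1/ε₂ − 1 = 1.053 + 2.703 − 1 = 2.755.
q = 5.67×10⁻⁸ × 2.055×10¹¹ / 2.755.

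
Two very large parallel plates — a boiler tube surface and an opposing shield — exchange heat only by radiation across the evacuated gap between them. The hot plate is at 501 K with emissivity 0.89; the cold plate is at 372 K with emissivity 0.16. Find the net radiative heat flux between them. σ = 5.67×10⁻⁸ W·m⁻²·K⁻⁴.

q ≈ 390 W/m²

For two infinite grey parallel plates, q = σ(T₁⁴ − T₂⁴)/(1/ε₁ + 1/ε₂ − 1).
T₁⁴ − T₂⁴ = 6.300×10¹⁰ − 1.915×10¹⁰ = 4.385×10¹⁰ K⁴.
1/ε₁ + 1/ε₂ − 1 = 1.124 + 6.250 − 1 = 6.374.
q = 5.67×10⁻⁸ × 4.385×10¹⁰ / 6.374.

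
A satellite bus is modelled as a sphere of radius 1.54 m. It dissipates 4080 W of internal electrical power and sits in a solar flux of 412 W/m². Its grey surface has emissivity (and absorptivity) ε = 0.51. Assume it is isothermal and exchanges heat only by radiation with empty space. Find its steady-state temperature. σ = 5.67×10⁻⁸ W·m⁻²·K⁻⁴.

T ≈ 284 K

At steady state, absorbed solar power + internal power = radiated power.
Absorbed: α·S·A_cross = 0.51·412·7.451 = 1566 W (cross-section πr²).
Total input = 1566 + 4080 = 5646 W.
Radiated: εσ·A_surf·T⁴ with A_surf = 4πr² = 29.80 m².
T⁴ = 5646/(0.51·5.67×10⁻⁸·29.80) = 6.551×10⁹ K⁴.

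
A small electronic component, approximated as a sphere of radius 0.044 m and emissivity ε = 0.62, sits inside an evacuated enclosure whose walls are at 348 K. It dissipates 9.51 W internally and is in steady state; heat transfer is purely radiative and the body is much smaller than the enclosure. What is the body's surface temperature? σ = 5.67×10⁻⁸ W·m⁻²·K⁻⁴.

T ≈ 401 K

For a small grey body in a large enclosure, net radiated power = εσA(T⁴ − T_w⁴).
Steady state: P = εσA(T⁴ − T_w⁴) with A = 4πr² = 0.02433 m².
T⁴ = P/(εσA) + T_w⁴ = 9.51/(0.62·5.67×10⁻⁸·0.02433) + (348)⁴
    = 1.112×10¹⁰ + 1.467×10¹⁰ = 2.579×10¹⁰ K⁴.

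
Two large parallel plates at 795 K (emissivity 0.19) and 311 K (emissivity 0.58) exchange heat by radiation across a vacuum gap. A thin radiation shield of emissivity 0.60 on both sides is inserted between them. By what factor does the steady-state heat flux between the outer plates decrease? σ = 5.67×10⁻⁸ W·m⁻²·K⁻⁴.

Without shield: q₀ = σΔ(T⁴)/(1/ε₁+1/ε₂−1) with denominator 5.987.
With shield the two gaps are in series; the resistances add: (1/ε₁+1/ε_s−1)+(1/ε_s+1/ε₂−1) = 5.930+2.391 = 8.321.
Heat-flux ratio q₀/q = 8.321/5.987.

factor ≈ 1.39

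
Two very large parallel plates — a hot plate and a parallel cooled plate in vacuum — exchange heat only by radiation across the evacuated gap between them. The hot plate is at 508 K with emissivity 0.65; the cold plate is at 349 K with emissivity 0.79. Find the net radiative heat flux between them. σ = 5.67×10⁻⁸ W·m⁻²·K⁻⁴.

q ≈ 1630 W/m²

For two infinite grey parallel plates, q = σ(T₁⁴ − T₂⁴)/(1/ε₁ + 1/ε₂ − 1).
T₁⁴ − T₂⁴ = 6.660×10¹⁰ − 1.484×10¹⁰ = 5.176×10¹⁰ K⁴.
1/ε₁ + 1/ε₂ − 1 = 1.538 + 1.266 − 1 = 1.804.
q = 5.67×10⁻⁸ × 5.176×10¹⁰ / 1.804.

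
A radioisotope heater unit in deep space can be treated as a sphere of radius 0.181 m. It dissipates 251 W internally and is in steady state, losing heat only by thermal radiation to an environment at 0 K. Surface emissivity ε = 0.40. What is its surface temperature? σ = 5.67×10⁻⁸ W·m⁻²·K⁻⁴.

T ≈ 405 K

Steady state: internal power = radiated power, P = εσA T⁴.
Radiating area A = 4πr² = 0.4117 m².
T⁴ = P/(εσA) = 251/(0.40·5.67×10⁻⁸·0.4117) = 2.688×10¹⁰ K⁴.
T = (2.688×10¹⁰)^(1/4).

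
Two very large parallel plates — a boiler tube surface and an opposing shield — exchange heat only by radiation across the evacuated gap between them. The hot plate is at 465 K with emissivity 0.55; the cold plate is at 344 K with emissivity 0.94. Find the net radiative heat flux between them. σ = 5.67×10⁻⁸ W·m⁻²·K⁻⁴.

For two infinite grey parallel plates, q = σ(T₁⁴ − T₂⁴)/(1/ε₁ + 1/ε₂ − 1).
T₁⁴ − T₂⁴ = 4.675×10¹⁰ − 1.400×10¹⁰ = 3.275×10¹⁰ K⁴.
1/ε₁ + 1/ε₂ − 1 = 1.818 + 1.064 − 1 = 1.882.
q = 5.67×10⁻⁸ × 3.275×10¹⁰ / 1.882.

q ≈ 987 W/m²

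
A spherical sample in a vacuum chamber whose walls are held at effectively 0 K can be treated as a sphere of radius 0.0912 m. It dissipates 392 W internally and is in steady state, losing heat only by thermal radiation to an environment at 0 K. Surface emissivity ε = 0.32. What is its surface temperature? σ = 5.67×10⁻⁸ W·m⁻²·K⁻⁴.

T ≈ 674 K

Steady state: internal power = radiated power, P = εσA T⁴.
Radiating area A = 4πr² = 0.1045 m².
T⁴ = P/(εσA) = 392/(0.32·5.67×10⁻⁸·0.1045) = 2.067×10¹¹ K⁴.
T = (2.067×10¹¹)^(1/4).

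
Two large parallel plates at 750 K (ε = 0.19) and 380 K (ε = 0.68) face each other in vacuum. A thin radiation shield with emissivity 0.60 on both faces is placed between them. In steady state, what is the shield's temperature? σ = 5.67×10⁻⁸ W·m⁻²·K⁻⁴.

In steady state the net flux on the hot side equals that on the cold side.
σ(T₁⁴−T_s⁴)/D₁ = σ(T_s⁴−T₂⁴)/D₂, with D₁ = 1/ε₁+1/ε_s−1 = 5.930, D₂ = 1/ε_s+1/ε₂−1 = 2.137.
Solve for T_s⁴: T_s⁴ = (D₂·T₁⁴ + D₁·T₂⁴)/(D₁+D₂) = 9.915×10¹⁰ K⁴.

T_s ≈ 561 K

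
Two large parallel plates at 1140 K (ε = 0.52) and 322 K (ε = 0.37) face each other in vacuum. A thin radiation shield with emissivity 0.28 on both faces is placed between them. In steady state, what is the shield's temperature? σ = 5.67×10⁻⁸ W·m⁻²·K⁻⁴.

In steady state the net flux on the hot side equals that on the cold side.
σ(T₁⁴−T_s⁴)/D₁ = σ(T_s⁴−T₂⁴)/D₂, with D₁ = 1/ε₁+1/ε_s−1 = 4.495, D₂ = 1/ε_s+1/ε₂−1 = 5.274.
Solve for T_s⁴: T_s⁴ = (D₂·T₁⁴ + D₁·T₂⁴)/(D₁+D₂) = 9.168×10¹¹ K⁴.

T_s ≈ 979 K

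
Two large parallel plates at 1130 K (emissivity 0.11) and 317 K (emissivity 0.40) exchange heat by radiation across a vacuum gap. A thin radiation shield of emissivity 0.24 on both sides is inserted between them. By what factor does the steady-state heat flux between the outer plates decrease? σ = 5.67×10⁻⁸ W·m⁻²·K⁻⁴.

factor ≈ 1.69

Without shield: q₀ = σΔ(T⁴)/(1/ε₁+1/ε₂−1) with denominator 10.59.
With shield the two gaps are in series; the resistances add: (1/ε₁+1/ε_s−1)+(1/ε_s+1/ε₂−1) = 12.26+5.667 = 17.92.
Heat-flux ratio q₀/q = 17.92/10.59.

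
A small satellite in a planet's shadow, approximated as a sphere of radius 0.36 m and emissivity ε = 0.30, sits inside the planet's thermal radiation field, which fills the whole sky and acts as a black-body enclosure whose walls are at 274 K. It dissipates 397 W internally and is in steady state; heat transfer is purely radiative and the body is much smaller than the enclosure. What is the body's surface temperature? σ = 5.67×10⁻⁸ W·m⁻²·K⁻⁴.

For a small grey body in a large enclosure, net radiated power = εσA(T⁴ − T_w⁴).
Steady state: P = εσA(T⁴ − T_w⁴) with A = 4πr² = 1.629 m².
T⁴ = P/(εσA) + T_w⁴ = 397/(0.30·5.67×10⁻⁸·1.629) + (274)⁴
    = 1.433×10¹⁰ + 5.636×10⁹ = 1.997×10¹⁰ K⁴.

T ≈ 376 K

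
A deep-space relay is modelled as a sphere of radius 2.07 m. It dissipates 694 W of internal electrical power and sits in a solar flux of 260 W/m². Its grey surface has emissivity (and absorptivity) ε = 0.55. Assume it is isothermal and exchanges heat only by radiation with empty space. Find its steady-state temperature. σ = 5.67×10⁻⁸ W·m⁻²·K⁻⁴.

T ≈ 199 K

At steady state, absorbed solar power + internal power = radiated power.
Absorbed: α·S·A_cross = 0.55·260·13.46 = 1925 W (cross-section πr²).
Total input = 1925 + 694 = 2619 W.
Radiated: εσ·A_surf·T⁴ with A_surf = 4πr² = 53.85 m².
T⁴ = 2619/(0.55·5.67×10⁻⁸·53.85) = 1.560×10⁹ K⁴.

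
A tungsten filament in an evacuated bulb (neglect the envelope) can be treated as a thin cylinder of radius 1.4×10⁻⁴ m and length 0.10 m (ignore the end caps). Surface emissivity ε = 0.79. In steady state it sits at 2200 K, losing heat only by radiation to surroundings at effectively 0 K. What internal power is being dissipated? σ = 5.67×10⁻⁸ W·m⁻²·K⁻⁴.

P ≈ 92.3 W

Steady state: P = εσA T⁴.
A = 2πrL = 8.796×10⁻⁵ m²; T⁴ = (2200)⁴ = 2.343×10¹³ K⁴.
P = 0.79 × 5.67×10⁻⁸ × 8.796×10⁻⁵ × 2.343×10¹³.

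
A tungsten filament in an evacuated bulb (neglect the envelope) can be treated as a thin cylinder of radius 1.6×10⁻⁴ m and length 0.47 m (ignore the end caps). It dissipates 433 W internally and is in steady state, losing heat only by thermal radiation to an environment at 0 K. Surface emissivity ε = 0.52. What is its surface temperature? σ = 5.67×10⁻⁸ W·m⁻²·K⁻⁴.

T ≈ 2360 K

Steady state: internal power = radiated power, P = εσA T⁴.
Radiating area A = 2πrL = 4.725×10⁻⁴ m².
T⁴ = P/(εσA) = 433/(0.52·5.67×10⁻⁸·4.725×10⁻⁴) = 3.108×10¹³ K⁴.
T = (3.108×10¹³)^(1/4).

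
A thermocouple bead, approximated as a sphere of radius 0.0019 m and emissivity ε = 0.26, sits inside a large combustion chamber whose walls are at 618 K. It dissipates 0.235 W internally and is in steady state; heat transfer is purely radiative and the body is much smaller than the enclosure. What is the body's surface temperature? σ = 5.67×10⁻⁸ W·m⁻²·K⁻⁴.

For a small grey body in a large enclosure, net radiated power = εσA(T⁴ − T_w⁴).
Steady state: P = εσA(T⁴ − T_w⁴) with A = 4πr² = 4.536×10⁻⁵ m².
T⁴ = P/(εσA) + T_w⁴ = 0.235/(0.26·5.67×10⁻⁸·4.536×10⁻⁵) + (618)⁴
    = 3.514×10¹¹ + 1.459×10¹¹ = 4.973×10¹¹ K⁴.

T ≈ 840 K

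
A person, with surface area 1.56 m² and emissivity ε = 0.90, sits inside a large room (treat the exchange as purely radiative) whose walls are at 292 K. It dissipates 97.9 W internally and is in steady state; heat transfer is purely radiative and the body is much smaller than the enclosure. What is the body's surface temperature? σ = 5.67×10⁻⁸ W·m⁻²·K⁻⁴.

For a small grey body in a large enclosure, net radiated power = εσA(T⁴ − T_w⁴).
Steady state: P = εσA(T⁴ − T_w⁴) with A = 1.56 m².
T⁴ = P/(εσA) + T_w⁴ = 97.9/(0.90·5.67×10⁻⁸·1.560) + (292)⁴
    = 1.230×10⁹ + 7.270×10⁹ = 8.500×10⁹ K⁴.

T ≈ 304 K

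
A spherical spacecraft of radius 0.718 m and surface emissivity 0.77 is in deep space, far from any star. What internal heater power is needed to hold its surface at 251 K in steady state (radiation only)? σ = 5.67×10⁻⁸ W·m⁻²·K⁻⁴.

P ≈ 1120 W

P = εσ·4πr²·T⁴.
4πr² = 6.478 m²; T⁴ = 3.969×10⁹ K⁴.
P = 0.77·5.67×10⁻⁸·6.478·3.969×10⁹.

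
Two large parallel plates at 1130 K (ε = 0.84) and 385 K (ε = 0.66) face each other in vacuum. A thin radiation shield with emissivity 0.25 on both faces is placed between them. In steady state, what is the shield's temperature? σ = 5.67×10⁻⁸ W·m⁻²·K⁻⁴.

In steady state the net flux on the hot side equals that on the cold side.
σ(T₁⁴−T_s⁴)/D₁ = σ(T_s⁴−T₂⁴)/D₂, with D₁ = 1/ε₁+1/ε_s−1 = 4.190, D₂ = 1/ε_s+1/ε₂−1 = 4.515.
Solve for T_s⁴: T_s⁴ = (D₂·T₁⁴ + D₁·T₂⁴)/(D₁+D₂) = 8.562×10¹¹ K⁴.

T_s ≈ 962 K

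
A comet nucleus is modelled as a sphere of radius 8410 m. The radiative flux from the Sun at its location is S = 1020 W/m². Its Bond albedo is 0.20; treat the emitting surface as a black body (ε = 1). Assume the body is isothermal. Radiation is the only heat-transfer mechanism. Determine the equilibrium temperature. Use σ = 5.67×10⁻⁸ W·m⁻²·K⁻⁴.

T ≈ 245 K

At equilibrium, absorbed power = emitted power.
Absorbing cross-section = πr² = 2.222×10⁸ m²; emitting surface = 4πr² = 8.888×10⁸ m² (ratio 4).
(1−a)S·A_cross = εσ·A_surf·T⁴  ⇒  T⁴ = (1−a)S/(4σ).
T⁴ = 0.800·1020/(4·5.67×10⁻⁸) = 3.598×10⁹ K⁴.
T = (3.598×10⁹)^(1/4).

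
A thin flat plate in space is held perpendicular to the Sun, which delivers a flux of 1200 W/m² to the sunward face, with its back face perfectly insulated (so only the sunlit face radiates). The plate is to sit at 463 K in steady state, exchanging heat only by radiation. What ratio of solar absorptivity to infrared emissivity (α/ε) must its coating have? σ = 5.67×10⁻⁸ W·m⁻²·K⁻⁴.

α/ε ≈ 2.17

Balance: αS·A = εσ·1A·T⁴ ⇒ α/ε = σT⁴/S.
α/ε = 5.67×10⁻⁸·(463)⁴/1200 = 5.67×10⁻⁸·4.595×10¹⁰/1200.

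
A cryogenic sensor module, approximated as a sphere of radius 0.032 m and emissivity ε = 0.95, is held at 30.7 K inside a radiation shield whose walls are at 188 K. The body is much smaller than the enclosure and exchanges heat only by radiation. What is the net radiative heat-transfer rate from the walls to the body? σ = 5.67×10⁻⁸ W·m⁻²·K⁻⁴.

P_net ≈ 0.865 W

For a small grey body in a large enclosure: P_net = εσA(T_body⁴ − T_wall⁴).
A = 4πr² = 0.01287 m²; T_body⁴ − T_wall⁴ = 8.883×10⁵ − 1.249×10⁹ = -1.248×10⁹ K⁴.
|P_net| = 0.95·5.67×10⁻⁸·0.01287·1.248×10⁹.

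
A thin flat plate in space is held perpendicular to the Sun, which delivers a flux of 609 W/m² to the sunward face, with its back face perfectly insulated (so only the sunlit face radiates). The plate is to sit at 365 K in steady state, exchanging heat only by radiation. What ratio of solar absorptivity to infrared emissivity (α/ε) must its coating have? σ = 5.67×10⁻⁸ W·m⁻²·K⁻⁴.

α/ε ≈ 1.65

Balance: αS·A = εσ·1A·T⁴ ⇒ α/ε = σT⁴/S.
α/ε = 5.67×10⁻⁸·(365)⁴/609 = 5.67×10⁻⁸·1.775×10¹⁰/609.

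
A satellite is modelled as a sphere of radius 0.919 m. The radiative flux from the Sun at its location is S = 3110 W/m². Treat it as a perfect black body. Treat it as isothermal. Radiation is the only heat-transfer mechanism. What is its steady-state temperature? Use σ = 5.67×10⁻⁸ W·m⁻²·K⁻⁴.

At equilibrium, absorbed power = emitted power.
Absorbing cross-section = πr² = 2.653 m²; emitting surface = 4πr² = 10.61 m² (ratio 4).
S·A_cross = εσ·A_surf·T⁴  ⇒  T⁴ = S/(4σ).
T⁴ = 1.00·3110/(4·5.67×10⁻⁸) = 1.371×10¹⁰ K⁴.
T = (1.371×10¹⁰)^(1/4).

T ≈ 342 K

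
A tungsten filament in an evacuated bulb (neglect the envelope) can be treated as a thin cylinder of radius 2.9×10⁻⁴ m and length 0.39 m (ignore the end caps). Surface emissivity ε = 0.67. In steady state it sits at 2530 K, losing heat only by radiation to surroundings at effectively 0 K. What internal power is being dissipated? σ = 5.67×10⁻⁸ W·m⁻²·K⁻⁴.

P ≈ 1110 W

Steady state: P = εσA T⁴.
A = 2πrL = 7.106×10⁻⁴ m²; T⁴ = (2530)⁴ = 4.097×10¹³ K⁴.
P = 0.67 × 5.67×10⁻⁸ × 7.106×10⁻⁴ × 4.097×10¹³.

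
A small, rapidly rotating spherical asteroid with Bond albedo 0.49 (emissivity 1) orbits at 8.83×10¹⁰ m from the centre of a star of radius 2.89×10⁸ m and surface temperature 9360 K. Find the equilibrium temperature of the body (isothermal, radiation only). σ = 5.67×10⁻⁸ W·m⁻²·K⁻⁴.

T ≈ 320 K

The star's surface emits σT_*⁴; at distance d the flux is S = σT_*⁴(R_*/d)².
S = 5.67×10⁻⁸·(9360)⁴·(2.89×10⁸/8.83×10¹⁰)² = 4662 W/m².
For an isothermal sphere T⁴ = (1−a)S/(4σ) = 1.048×10¹⁰ K⁴.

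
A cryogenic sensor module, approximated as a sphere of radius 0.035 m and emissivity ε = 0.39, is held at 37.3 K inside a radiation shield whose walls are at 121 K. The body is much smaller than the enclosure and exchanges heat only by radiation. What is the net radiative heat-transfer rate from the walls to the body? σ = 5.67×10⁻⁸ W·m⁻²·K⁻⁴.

P_net ≈ 0.0723 W

For a small grey body in a large enclosure: P_net = εσA(T_body⁴ − T_wall⁴).
A = 4πr² = 0.01539 m²; T_body⁴ − T_wall⁴ = 1.936×10⁶ − 2.144×10⁸ = -2.124×10⁸ K⁴.
|P_net| = 0.39·5.67×10⁻⁸·0.01539·2.124×10⁸.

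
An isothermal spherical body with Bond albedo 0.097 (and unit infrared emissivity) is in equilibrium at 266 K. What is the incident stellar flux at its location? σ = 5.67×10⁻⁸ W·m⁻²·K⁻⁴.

(1−a)S·πr² = σ·4πr²·T⁴ ⇒ S = 4σT⁴/(1−a).
S = 4·5.67×10⁻⁸·5.006×10⁹/0.903.

S ≈ 1260 W/m²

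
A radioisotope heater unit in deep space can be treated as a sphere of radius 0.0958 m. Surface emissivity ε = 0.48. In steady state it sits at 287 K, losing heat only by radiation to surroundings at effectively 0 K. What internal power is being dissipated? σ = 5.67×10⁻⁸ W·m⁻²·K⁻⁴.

P ≈ 21.3 W

Steady state: P = εσA T⁴.
A = 4πr² = 0.1153 m²; T⁴ = (287)⁴ = 6.785×10⁹ K⁴.
P = 0.48 × 5.67×10⁻⁸ × 0.1153 × 6.785×10⁹.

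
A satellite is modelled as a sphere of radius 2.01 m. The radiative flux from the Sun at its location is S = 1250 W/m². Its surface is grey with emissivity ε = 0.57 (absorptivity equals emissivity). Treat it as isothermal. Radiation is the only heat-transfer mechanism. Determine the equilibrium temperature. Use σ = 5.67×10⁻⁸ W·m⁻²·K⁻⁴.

T ≈ 272 K

At equilibrium, absorbed power = emitted power.
Absorbing cross-section = πr² = 12.69 m²; emitting surface = 4πr² = 50.77 m² (ratio 4).
εS·A_cross = εσ·A_surf·T⁴  ⇒  T⁴ = S/(4σ)   (ε cancels).
T⁴ = 1250/(4·5.67×10⁻⁸) = 5.511×10⁹ K⁴.
T = (5.511×10⁹)^(1/4).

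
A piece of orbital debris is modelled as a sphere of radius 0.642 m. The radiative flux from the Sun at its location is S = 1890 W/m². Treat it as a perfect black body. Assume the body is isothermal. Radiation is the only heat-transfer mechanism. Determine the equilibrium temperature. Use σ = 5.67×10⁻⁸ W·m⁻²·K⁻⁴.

T ≈ 302 K

At equilibrium, absorbed power = emitted power.
Absorbing cross-section = πr² = 1.295 m²; emitting surface = 4πr² = 5.179 m² (ratio 4).
S·A_cross = εσ·A_surf·T⁴  ⇒  T⁴ = S/(4σ).
T⁴ = 1.00·1890/(4·5.67×10⁻⁸) = 8.333×10⁹ K⁴.
T = (8.333×10⁹)^(1/4).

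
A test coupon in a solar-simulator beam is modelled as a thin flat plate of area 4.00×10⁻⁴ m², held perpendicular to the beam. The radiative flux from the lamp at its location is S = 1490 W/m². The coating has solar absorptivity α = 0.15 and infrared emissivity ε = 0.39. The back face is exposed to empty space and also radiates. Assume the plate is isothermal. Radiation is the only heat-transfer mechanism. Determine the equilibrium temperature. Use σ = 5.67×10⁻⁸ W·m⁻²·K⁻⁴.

At equilibrium, absorbed power = emitted power.
Absorbing cross-section = A = 4.000×10⁻⁴ m²; emitting surface = 2A = 8.000×10⁻⁴ m² (ratio 2).
αS·A_cross = εσ·A_surf·T⁴  ⇒  T⁴ = αS/(ε·2σ).
T⁴ = 0.150·1490/(0.39·2·5.67×10⁻⁸) = 5.054×10⁹ K⁴.
T = (5.054×10⁹)^(1/4).

T ≈ 267 K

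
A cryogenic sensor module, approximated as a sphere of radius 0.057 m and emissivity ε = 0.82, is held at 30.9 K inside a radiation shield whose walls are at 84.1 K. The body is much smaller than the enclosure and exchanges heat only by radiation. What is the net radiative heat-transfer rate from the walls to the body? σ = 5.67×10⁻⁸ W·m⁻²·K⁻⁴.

For a small grey body in a large enclosure: P_net = εσA(T_body⁴ − T_wall⁴).
A = 4πr² = 0.04083 m²; T_body⁴ − T_wall⁴ = 9.117×10⁵ − 5.002×10⁷ = -4.911×10⁷ K⁴.
|P_net| = 0.82·5.67×10⁻⁸·0.04083·4.911×10⁷.

P_net ≈ 0.0932 W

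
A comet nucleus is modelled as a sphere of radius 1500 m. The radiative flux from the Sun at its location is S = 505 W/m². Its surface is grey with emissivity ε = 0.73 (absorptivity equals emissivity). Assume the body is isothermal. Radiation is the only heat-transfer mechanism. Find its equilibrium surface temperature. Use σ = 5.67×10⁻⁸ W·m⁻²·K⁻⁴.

T ≈ 217 K

At equilibrium, absorbed power = emitted power.
Absorbing cross-section = πr² = 7.069×10⁶ m²; emitting surface = 4πr² = 2.827×10⁷ m² (ratio 4).
εS·A_cross = εσ·A_surf·T⁴  ⇒  T⁴ = S/(4σ)   (ε cancels).
T⁴ = 505/(4·5.67×10⁻⁸) = 2.227×10⁹ K⁴.
T = (2.227×10⁹)^(1/4).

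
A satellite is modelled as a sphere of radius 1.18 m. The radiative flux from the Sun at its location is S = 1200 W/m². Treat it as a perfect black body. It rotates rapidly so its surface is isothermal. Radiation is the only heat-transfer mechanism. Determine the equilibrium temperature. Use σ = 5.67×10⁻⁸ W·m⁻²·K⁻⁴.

T ≈ 270 K

At equilibrium, absorbed power = emitted power.
Absorbing cross-section = πr² = 4.374 m²; emitting surface = 4πr² = 17.50 m² (ratio 4).
S·A_cross = εσ·A_surf·T⁴  ⇒  T⁴ = S/(4σ).
T⁴ = 1.00·1200/(4·5.67×10⁻⁸) = 5.291×10⁹ K⁴.
T = (5.291×10⁹)^(1/4).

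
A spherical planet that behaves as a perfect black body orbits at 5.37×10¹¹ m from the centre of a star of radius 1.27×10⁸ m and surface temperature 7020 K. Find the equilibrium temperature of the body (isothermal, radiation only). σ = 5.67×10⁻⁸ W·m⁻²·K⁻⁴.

T ≈ 76.3 K

The star's surface emits σT_*⁴; at distance d the flux is S = σT_*⁴(R_*/d)².
S = 5.67×10⁻⁸·(7020)⁴·(1.27×10⁸/5.37×10¹¹)² = 7.702 W/m².
For an isothermal sphere T⁴ = (1−a)S/(4σ) = 3.396×10⁷ K⁴.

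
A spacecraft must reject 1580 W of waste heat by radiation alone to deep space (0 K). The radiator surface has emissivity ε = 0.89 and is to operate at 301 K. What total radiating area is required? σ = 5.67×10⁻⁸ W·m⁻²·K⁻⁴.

A ≈ 3.81 m²

P = εσA T⁴ ⇒ A = P/(εσT⁴).
T⁴ = 8.209×10⁹ K⁴.
A = 1580/(0.89 × 5.67×10⁻⁸ × 8.209×10⁹).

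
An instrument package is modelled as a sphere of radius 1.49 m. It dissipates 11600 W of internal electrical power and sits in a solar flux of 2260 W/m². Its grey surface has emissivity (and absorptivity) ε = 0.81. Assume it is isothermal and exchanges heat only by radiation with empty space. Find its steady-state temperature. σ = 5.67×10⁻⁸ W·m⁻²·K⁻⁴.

At steady state, absorbed solar power + internal power = radiated power.
Absorbed: α·S·A_cross = 0.81·2260·6.975 = 12770 W (cross-section πr²).
Total input = 12770 + 11600 = 24370 W.
Radiated: εσ·A_surf·T⁴ with A_surf = 4πr² = 27.90 m².
T⁴ = 24370/(0.81·5.67×10⁻⁸·27.90) = 1.902×10¹⁰ K⁴.

T ≈ 371 K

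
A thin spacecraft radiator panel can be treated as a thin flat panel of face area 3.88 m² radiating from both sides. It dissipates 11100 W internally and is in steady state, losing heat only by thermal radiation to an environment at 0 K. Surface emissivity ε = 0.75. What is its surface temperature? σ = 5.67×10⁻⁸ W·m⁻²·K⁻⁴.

T ≈ 428 K

Steady state: internal power = radiated power, P = εσA T⁴.
Radiating area A = 2·3.88 = 7.760 m².
T⁴ = P/(εσA) = 11100/(0.75·5.67×10⁻⁸·7.760) = 3.364×10¹⁰ K⁴.
T = (3.364×10¹⁰)^(1/4).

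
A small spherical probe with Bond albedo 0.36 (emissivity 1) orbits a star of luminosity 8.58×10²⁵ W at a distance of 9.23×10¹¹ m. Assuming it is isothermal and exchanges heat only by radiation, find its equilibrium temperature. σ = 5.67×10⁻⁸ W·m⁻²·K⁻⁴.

T ≈ 69.0 K

First find the stellar flux at distance d: S = L/(4πd²) = 8.58×10²⁵/(4π·(9.23×10¹¹)²) = 8.014 W/m².
For an isothermal sphere, absorbed (1−a)S·πr² = emitted σ·4πr²·T⁴, so T⁴ = (1−a)S/(4σ).
T⁴ = 0.640·8.014/(4·5.67×10⁻⁸) = 2.262×10⁷ K⁴.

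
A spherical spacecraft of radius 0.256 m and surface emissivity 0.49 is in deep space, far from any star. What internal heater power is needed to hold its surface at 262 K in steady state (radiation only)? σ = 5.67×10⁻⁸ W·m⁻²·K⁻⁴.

P = εσ·4πr²·T⁴.
4πr² = 0.8235 m²; T⁴ = 4.712×10⁹ K⁴.
P = 0.49·5.67×10⁻⁸·0.8235·4.712×10⁹.

P ≈ 108 W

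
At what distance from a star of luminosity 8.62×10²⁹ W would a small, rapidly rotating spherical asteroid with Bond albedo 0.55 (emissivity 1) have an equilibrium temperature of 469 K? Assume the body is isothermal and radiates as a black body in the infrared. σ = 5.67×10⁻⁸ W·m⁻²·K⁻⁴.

d ≈ 1.68×10¹² m

For an isothermal black-emitting sphere, (1−a)S·πr² = σ·4πr²·T⁴ ⇒ S = 4σT⁴/(1−a).
S = 4·5.67×10⁻⁸·(469)⁴/0.450 = 24380 W/m².
Flux falls as S = L/(4πd²), so d = √(L/(4πS)) = √(8.62×10²⁹/(4π·24380)).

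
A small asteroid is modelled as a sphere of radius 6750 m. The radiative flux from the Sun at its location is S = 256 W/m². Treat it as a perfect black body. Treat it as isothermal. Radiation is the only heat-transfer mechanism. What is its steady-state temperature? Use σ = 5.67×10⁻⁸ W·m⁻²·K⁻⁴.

At equilibrium, absorbed power = emitted power.
Absorbing cross-section = πr² = 1.431×10⁸ m²; emitting surface = 4πr² = 5.726×10⁸ m² (ratio 4).
S·A_cross = εσ·A_surf·T⁴  ⇒  T⁴ = S/(4σ).
T⁴ = 1.00·256/(4·5.67×10⁻⁸) = 1.129×10⁹ K⁴.
T = (1.129×10⁹)^(1/4).

T ≈ 183 K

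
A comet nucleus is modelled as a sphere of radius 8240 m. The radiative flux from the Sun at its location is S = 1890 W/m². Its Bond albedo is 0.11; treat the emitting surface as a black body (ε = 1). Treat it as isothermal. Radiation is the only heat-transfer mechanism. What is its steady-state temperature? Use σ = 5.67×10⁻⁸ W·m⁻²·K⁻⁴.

T ≈ 293 K

At equilibrium, absorbed power = emitted power.
Absorbing cross-section = πr² = 2.133×10⁸ m²; emitting surface = 4πr² = 8.532×10⁸ m² (ratio 4).
(1−a)S·A_cross = εσ·A_surf·T⁴  ⇒  T⁴ = (1−a)S/(4σ).
T⁴ = 0.890·1890/(4·5.67×10⁻⁸) = 7.417×10⁹ K⁴.
T = (7.417×10⁹)^(1/4).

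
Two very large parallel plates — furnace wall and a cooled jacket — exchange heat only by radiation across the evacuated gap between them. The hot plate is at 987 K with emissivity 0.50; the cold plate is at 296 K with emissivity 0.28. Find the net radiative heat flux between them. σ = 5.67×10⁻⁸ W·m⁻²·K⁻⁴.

For two infinite grey parallel plates, q = σ(T₁⁴ − T₂⁴)/(1/ε₁ + 1/ε₂ − 1).
T₁⁴ − T₂⁴ = 9.490×10¹¹ − 7.677×10⁹ = 9.413×10¹¹ K⁴.
1/ε₁ + 1/ε₂ − 1 = 2.000 + 3.571 − 1 = 4.571.
q = 5.67×10⁻⁸ × 9.413×10¹¹ / 4.571.

q ≈ 11700 W/m²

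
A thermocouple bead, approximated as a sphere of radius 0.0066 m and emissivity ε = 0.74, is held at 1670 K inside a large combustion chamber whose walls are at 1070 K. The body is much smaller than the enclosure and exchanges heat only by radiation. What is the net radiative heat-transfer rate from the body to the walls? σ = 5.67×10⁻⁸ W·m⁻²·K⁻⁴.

For a small grey body in a large enclosure: P_net = εσA(T_body⁴ − T_wall⁴).
A = 4πr² = 5.474×10⁻⁴ m²; T_body⁴ − T_wall⁴ = 7.778×10¹² − 1.311×10¹² = 6.467×10¹² K⁴.
|P_net| = 0.74·5.67×10⁻⁸·5.474×10⁻⁴·6.467×10¹².

P_net ≈ 149 W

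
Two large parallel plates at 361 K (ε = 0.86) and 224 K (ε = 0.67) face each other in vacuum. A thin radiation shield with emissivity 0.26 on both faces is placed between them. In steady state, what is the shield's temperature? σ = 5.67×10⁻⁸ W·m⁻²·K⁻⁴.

In steady state the net flux on the hot side equals that on the cold side.
σ(T₁⁴−T_s⁴)/D₁ = σ(T_s⁴−T₂⁴)/D₂, with D₁ = 1/ε₁+1/ε_s−1 = 4.009, D₂ = 1/ε_s+1/ε₂−1 = 4.339.
Solve for T_s⁴: T_s⁴ = (D₂·T₁⁴ + D₁·T₂⁴)/(D₁+D₂) = 1.004×10¹⁰ K⁴.

T_s ≈ 317 K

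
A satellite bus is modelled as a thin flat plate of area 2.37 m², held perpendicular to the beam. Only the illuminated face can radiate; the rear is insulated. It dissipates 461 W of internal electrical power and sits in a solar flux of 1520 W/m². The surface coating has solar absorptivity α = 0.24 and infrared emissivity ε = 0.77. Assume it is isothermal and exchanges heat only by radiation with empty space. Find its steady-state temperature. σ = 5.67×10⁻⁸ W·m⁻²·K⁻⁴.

T ≈ 336 K

At steady state, absorbed solar power + internal power = radiated power.
Absorbed: α·S·A_cross = 0.24·1520·2.370 = 864.6 W (cross-section A).
Total input = 864.6 + 461 = 1326 W.
Radiated: εσ·A_surf·T⁴ with A_surf = A = 2.370 m².
T⁴ = 1326/(0.77·5.67×10⁻⁸·2.370) = 1.281×10¹⁰ K⁴.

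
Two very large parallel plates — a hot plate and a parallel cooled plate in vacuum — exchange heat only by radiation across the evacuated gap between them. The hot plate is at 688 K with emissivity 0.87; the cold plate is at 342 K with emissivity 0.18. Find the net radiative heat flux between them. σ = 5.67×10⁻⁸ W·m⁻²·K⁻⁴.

For two infinite grey parallel plates, q = σ(T₁⁴ − T₂⁴)/(1/ε₁ + 1/ε₂ − 1).
T₁⁴ − T₂⁴ = 2.241×10¹¹ − 1.368×10¹⁰ = 2.104×10¹¹ K⁴.
1/ε₁ + 1/ε₂ − 1 = 1.149 + 5.556 − 1 = 5.705.
q = 5.67×10⁻⁸ × 2.104×10¹¹ / 5.705.

q ≈ 2090 W/m²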